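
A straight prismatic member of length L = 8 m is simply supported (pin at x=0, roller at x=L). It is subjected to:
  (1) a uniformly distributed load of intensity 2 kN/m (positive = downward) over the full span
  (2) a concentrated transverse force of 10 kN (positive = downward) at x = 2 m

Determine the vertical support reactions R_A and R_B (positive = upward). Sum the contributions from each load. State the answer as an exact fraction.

Load 1 — uniform load w=2 kN/m over full span:
  R_A = wL/2 = 2·8/2 = 8 kN
  R_B = wL/2 = 2·8/2 = 8 kN
Load 2 — point force P=10 kN at a=2 m (b=L-a=6):
  R_A = Pb/L = 10·6/8 = 15/2 kN
  R_B = Pa/L = 10·2/8 = 5/2 kN
Superposition: R_A = 31/2 kN, R_B = 21/2 kN

R_A = 31/2 kN, R_B = 21/2 kN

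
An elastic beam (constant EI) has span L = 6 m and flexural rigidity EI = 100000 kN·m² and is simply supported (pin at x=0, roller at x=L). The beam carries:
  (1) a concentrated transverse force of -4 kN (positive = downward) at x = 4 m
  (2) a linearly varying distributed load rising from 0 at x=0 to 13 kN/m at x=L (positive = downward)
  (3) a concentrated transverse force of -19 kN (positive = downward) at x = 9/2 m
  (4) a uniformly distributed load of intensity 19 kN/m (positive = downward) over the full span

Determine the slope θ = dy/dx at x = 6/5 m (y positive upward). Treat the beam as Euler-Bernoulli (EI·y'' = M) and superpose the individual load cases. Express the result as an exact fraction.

θ(6/5) = -27253681/18000000000 rad

Load 1 — point force P=-4 kN at a=4 m (b=L-a=2):
  θ_1 = -Pb(L²-b²-3x²)/(6LEI)  [x≤a] = -(-4)·2·(6²-2²-3·(6/5)²)/(6·6·100000) = 173/2812500 rad
Load 2 — triangular load w₀=13 kN/m (0→w₀ over full span):
  θ_2 = -w₀(7L⁴-30L²x²+15x⁴)/(360LEI) = -13·(7·6⁴-30·6²·(6/5)²+15·(6/5)⁴)/(360·6·100000) = -3549/7812500 rad
Load 3 — point force P=-19 kN at a=9/2 m (b=L-a=3/2):
  θ_3 = -Pb(L²-b²-3x²)/(6LEI)  [x≤a] = -(-19)·(3/2)·(6²-(3/2)²-3·(6/5)²)/(6·6·100000) = 18639/80000000 rad
Load 4 — uniform load w=19 kN/m over full span:
  θ_4 = -w(L³-6Lx²+4x³)/(24EI) = -19·(6³-6·6·(6/5)²+4·(6/5)³)/(24·100000) = -16929/12500000 rad
Superposition: θ = Σ θ_i = -27253681/18000000000 rad ≈ -0.001514 rad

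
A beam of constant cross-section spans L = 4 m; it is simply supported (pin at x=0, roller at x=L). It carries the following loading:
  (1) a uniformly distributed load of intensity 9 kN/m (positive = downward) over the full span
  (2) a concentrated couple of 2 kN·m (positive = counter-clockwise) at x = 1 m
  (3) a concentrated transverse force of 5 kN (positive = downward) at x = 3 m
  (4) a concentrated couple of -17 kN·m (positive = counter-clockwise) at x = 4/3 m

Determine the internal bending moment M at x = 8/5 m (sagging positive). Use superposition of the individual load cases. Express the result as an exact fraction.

Load 1 — uniform load w=9 kN/m over full span:
  M_1 = wx(L-x)/2 = 9·(8/5)·(4-(8/5))/2 = 432/25 kN·m
Load 2 — applied couple M₀=2 kN·m at a=1 m (b=L-a=3):
  M_2 = M₀x/L - M₀  [x>a] = 2·(8/5)/4 - 2 = -6/5 kN·m
Load 3 — point force P=5 kN at a=3 m (b=L-a=1):
  M_3 = Pbx/L  [x≤a] = 5·1·(8/5)/4 = 2 kN·m
Load 4 — applied couple M₀=-17 kN·m at a=4/3 m (b=L-a=8/3):
  M_4 = M₀x/L - M₀  [x>a] = (-17)·(8/5)/4 - (-17) = 51/5 kN·m
Superposition: M = Σ M_i = 707/25 kN·m ≈ 28.280000 kN·m

M(8/5) = 707/25 kN·m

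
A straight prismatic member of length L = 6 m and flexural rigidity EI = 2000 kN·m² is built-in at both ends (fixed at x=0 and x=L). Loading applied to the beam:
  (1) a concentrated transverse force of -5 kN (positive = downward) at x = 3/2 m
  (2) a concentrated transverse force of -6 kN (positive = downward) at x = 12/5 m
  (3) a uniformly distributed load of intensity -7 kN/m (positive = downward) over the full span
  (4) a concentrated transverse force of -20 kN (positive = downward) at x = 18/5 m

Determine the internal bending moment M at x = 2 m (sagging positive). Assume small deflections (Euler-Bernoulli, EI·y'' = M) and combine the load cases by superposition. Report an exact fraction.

Load 1 — point force P=-5 kN at a=3/2 m (b=L-a=9/2):
  M_1 = Pa²(a+3b)(L-x)/L³ - Pa²b/L²  [x>a] = (-5)·(3/2)²·((3/2)+3·(9/2))·(6-2)/6³ - (-5)·(3/2)²·(9/2)/6² = -55/32 kN·m
Load 2 — point force P=-6 kN at a=12/5 m (b=L-a=18/5):
  M_2 = Pb²(3a+b)x/L³ - Pab²/L²  [x≤a] = (-6)·(18/5)²·(3·(12/5)+(18/5))·2/6³ - (-6)·(12/5)·(18/5)²/6² = -324/125 kN·m
Load 3 — uniform load w=-7 kN/m over full span:
  M_3 = wLx/2 - wL²/12 - wx²/2 = (-7)·6·2/2 - (-7)·6²/12 - (-7)·2²/2 = -7 kN·m
Load 4 — point force P=-20 kN at a=18/5 m (b=L-a=12/5):
  M_4 = Pb²(3a+b)x/L³ - Pab²/L²  [x≤a] = (-20)·(12/5)²·(3·(18/5)+(12/5))·2/6³ - (-20)·(18/5)·(12/5)²/6² = -64/25 kN·m
Superposition: M = Σ M_i = -55483/4000 kN·m ≈ -13.870750 kN·m

M(2) = -55483/4000 kN·m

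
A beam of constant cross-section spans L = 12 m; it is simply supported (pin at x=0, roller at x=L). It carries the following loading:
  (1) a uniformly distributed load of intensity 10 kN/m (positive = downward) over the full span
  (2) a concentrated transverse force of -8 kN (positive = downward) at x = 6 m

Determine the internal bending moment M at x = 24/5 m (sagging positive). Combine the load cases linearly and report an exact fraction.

M(24/5) = 768/5 kN·m

Load 1 — uniform load w=10 kN/m over full span:
  M_1 = wx(L-x)/2 = 10·(24/5)·(12-(24/5))/2 = 864/5 kN·m
Load 2 — point force P=-8 kN at a=6 m (b=L-a=6):
  M_2 = Pbx/L  [x≤a] = (-8)·6·(24/5)/12 = -96/5 kN·m
Superposition: M = Σ M_i = 768/5 kN·m ≈ 153.600000 kN·m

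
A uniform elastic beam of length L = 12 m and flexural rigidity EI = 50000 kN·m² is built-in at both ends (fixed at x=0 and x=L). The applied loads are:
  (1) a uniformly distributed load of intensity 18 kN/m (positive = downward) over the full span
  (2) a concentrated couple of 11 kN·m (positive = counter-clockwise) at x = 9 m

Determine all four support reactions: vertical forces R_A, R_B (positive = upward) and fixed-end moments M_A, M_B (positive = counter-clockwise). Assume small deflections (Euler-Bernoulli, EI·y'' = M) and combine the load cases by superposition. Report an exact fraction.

Load 1 — uniform load w=18 kN/m over full span:
  R_A = wL/2 = 18·12/2 = 108 kN
  M_A = wL²/12 = 18·12²/12 = 216 kN·m
  R_B = wL/2 = 18·12/2 = 108 kN
  M_B = -wL²/12 = -18·12²/12 = -216 kN·m
Load 2 — applied couple M₀=11 kN·m at a=9 m (b=L-a=3):
  R_A = 6M₀ab/L³ = 6·11·9·3/12³ = 33/32 kN
  M_A = M₀b(2a-b)/L² = 11·3·(2·9-3)/12² = 55/16 kN·m
  R_B = -6M₀ab/L³ = -6·11·9·3/12³ = -33/32 kN
  M_B = M₀a(2b-a)/L² = 11·9·(2·3-9)/12² = -33/16 kN·m
Superposition: R_A = 3489/32 kN, M_A = 3511/16 kN·m, R_B = 3423/32 kN, M_B = -3489/16 kN·m

R_A = 3489/32 kN, M_A = 3511/16 kN·m, R_B = 3423/32 kN, M_B = -3489/16 kN·m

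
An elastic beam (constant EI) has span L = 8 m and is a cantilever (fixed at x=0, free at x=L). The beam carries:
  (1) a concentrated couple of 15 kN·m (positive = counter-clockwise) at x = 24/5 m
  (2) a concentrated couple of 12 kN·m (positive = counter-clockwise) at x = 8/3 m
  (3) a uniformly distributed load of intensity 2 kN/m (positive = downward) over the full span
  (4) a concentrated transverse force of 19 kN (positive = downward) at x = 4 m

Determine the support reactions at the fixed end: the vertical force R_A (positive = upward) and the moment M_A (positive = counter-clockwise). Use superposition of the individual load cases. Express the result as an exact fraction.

Load 1 — applied couple M₀=15 kN·m at a=24/5 m (b=L-a=16/5):
  R_A = 0 kN
  M_A = -M₀ = -15 kN·m
Load 2 — applied couple M₀=12 kN·m at a=8/3 m (b=L-a=16/3):
  R_A = 0 kN
  M_A = -M₀ = -12 kN·m
Load 3 — uniform load w=2 kN/m over full span:
  R_A = wL = 2·8 = 16 kN
  M_A = wL²/2 = 2·8²/2 = 64 kN·m
Load 4 — point force P=19 kN at a=4 m (b=L-a=4):
  R_A = P = 19 kN
  M_A = Pa = 19·4 = 76 kN·m
Superposition: R_A = 35 kN, M_A = 113 kN·m

R_A = 35 kN, M_A = 113 kN·m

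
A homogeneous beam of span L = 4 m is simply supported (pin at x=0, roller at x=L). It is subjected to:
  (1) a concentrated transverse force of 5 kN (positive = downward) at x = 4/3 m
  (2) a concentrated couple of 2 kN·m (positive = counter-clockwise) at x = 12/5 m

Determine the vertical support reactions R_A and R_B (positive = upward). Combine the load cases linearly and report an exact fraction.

Load 1 — point force P=5 kN at a=4/3 m (b=L-a=8/3):
  R_A = Pb/L = 5·(8/3)/4 = 10/3 kN
  R_B = Pa/L = 5·(4/3)/4 = 5/3 kN
Load 2 — applied couple M₀=2 kN·m at a=12/5 m (b=L-a=8/5):
  R_A = M₀/L = 2/4 = 1/2 kN
  R_B = -M₀/L = -2/4 = -1/2 kN
Superposition: R_A = 23/6 kN, R_B = 7/6 kN

R_A = 23/6 kN, R_B = 7/6 kN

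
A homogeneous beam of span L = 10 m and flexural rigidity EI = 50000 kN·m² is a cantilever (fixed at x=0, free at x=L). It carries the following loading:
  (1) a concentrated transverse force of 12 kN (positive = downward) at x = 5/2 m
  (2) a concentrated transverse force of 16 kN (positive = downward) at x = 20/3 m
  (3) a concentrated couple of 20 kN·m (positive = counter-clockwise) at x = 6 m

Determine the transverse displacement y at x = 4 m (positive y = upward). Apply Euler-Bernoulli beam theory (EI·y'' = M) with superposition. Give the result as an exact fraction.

Load 1 — point force P=12 kN at a=5/2 m (b=L-a=15/2):
  y_1 = -Pa²(3x-a)/(6EI)  [x>a] = -12·(5/2)²·(3·4-(5/2))/(6·50000) = -19/8000 m
Load 2 — point force P=16 kN at a=20/3 m (b=L-a=10/3):
  y_2 = -Px²(3a-x)/(6EI)  [x≤a] = -16·4²·(3·(20/3)-4)/(6·50000) = -128/9375 m
Load 3 — applied couple M₀=20 kN·m at a=6 m (b=L-a=4):
  y_3 = M₀x²/(2EI)  [x≤a] = 20·4²/(2·50000) = 2/625 m
Superposition: y = Σ y_i = -7697/600000 m ≈ -0.012828 m

y(4) = -7697/600000 m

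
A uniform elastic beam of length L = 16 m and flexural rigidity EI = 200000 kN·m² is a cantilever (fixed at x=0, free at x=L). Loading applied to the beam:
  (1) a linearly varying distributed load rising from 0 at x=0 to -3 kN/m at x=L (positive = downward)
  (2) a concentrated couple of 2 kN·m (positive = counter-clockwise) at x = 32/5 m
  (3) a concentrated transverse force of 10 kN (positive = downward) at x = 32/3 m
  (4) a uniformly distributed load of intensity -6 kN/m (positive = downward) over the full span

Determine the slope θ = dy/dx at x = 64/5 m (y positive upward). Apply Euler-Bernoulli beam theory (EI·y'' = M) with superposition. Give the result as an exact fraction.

θ(64/5) = 441877/17578125 rad

Load 1 — triangular load w₀=-3 kN/m (0→w₀ over full span):
  θ_1 = (w₀Lx²/4-w₀L²x/3-w₀x⁴/(24L))/EI = ((-3)·16·(64/5)²/4-(-3)·16²·(64/5)/3-(-3)·(64/5)⁴/(24·16))/200000 = 14848/1953125 rad
Load 2 — applied couple M₀=2 kN·m at a=32/5 m (b=L-a=48/5):
  θ_2 = M₀a/EI  [x>a] = 2·(32/5)/200000 = 1/15625 rad
Load 3 — point force P=10 kN at a=32/3 m (b=L-a=16/3):
  θ_3 = -Pa²/(2EI)  [x>a] = -10·(32/3)²/(2·200000) = -16/5625 rad
Load 4 — uniform load w=-6 kN/m over full span:
  θ_4 = -wx(x²-3Lx+3L²)/(6EI) = -(-6)·(64/5)·((64/5)²-3·16·(64/5)+3·16²)/(6·200000) = 7936/390625 rad
Superposition: θ = Σ θ_i = 441877/17578125 rad ≈ 0.025138 rad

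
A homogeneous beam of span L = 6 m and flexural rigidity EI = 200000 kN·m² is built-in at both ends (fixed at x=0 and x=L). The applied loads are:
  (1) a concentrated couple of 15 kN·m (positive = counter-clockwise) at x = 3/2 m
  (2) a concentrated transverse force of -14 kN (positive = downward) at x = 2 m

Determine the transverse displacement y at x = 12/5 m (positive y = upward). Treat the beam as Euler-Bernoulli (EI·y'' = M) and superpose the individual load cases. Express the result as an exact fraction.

Load 1 — applied couple M₀=15 kN·m at a=3/2 m (b=L-a=9/2):
  y_1 = (R_Ax³/6 - M_Ax²/2 - M₀(x-a)²/2)/EI  [x>a] with R_A=45/16, M_A=-45/16 = ((45/16)·(12/5)³/6 - (-45/16)·(12/5)²/2 - 15·((12/5)-(3/2))²/2)/200000 = 1701/40000000 m
Load 2 — point force P=-14 kN at a=2 m (b=L-a=4):
  y_2 = -Pa²(L-x)²(3bL-(3b+a)(L-x))/(6L³EI)  [x>a] = -(-14)·2²·(6-(12/5))²·(3·4·6-(3·4+2)·(6-(12/5)))/(6·6³·200000) = 189/3125000 m
Superposition: y = Σ y_i = 20601/200000000 m ≈ 0.000103 m

y(12/5) = 20601/200000000 m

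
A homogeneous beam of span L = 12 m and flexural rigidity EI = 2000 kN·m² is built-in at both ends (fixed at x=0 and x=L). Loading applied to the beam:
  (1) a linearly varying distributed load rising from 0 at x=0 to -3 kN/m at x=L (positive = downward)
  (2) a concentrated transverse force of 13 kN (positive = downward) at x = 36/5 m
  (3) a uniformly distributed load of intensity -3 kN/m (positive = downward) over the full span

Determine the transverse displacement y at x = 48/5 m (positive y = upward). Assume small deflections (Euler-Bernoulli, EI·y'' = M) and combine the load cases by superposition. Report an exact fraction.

Load 1 — triangular load w₀=-3 kN/m (0→w₀ over full span):
  y_1 = -w₀x²(L-x)²(x+2L)/(120LEI) = -(-3)·(48/5)²·(12-(48/5))²·((48/5)+2·12)/(120·12·2000) = 36288/1953125 m
Load 2 — point force P=13 kN at a=36/5 m (b=L-a=24/5):
  y_2 = -Pa²(L-x)²(3bL-(3b+a)(L-x))/(6L³EI)  [x>a] = -13·(36/5)²·(12-(48/5))²·(3·(24/5)·12-(3·(24/5)+(36/5))·(12-(48/5)))/(6·12³·2000) = -44226/1953125 m
Load 3 — uniform load w=-3 kN/m over full span:
  y_3 = -wx²(L-x)²/(24EI) = -(-3)·(48/5)²·(12-(48/5))²/(24·2000) = 2592/78125 m
Superposition: y = Σ y_i = 56862/1953125 m ≈ 0.029113 m

y(48/5) = 56862/1953125 m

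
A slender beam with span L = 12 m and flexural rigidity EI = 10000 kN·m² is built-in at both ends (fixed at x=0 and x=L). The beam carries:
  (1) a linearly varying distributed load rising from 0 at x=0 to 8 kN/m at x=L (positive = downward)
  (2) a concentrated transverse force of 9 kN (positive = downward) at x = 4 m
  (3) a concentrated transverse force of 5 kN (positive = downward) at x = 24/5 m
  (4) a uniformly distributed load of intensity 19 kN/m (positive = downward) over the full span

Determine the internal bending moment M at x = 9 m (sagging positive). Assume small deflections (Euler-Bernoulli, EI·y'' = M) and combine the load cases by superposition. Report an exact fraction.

Load 1 — triangular load w₀=8 kN/m (0→w₀ over full span):
  M_1 = 3w₀Lx/20 - w₀L²/30 - w₀x³/(6L) = 3·8·12·9/20 - 8·12²/30 - 8·9³/(6·12) = 51/5 kN·m
Load 2 — point force P=9 kN at a=4 m (b=L-a=8):
  M_2 = Pa²(a+3b)(L-x)/L³ - Pa²b/L²  [x>a] = 9·4²·(4+3·8)·(12-9)/12³ - 9·4²·8/12² = -1 kN·m
Load 3 — point force P=5 kN at a=24/5 m (b=L-a=36/5):
  M_3 = Pa²(a+3b)(L-x)/L³ - Pa²b/L²  [x>a] = 5·(24/5)²·((24/5)+3·(36/5))·(12-9)/12³ - 5·(24/5)²·(36/5)/12² = -12/25 kN·m
Load 4 — uniform load w=19 kN/m over full span:
  M_4 = wLx/2 - wL²/12 - wx²/2 = 19·12·9/2 - 19·12²/12 - 19·9²/2 = 57/2 kN·m
Superposition: M = Σ M_i = 1861/50 kN·m ≈ 37.220000 kN·m

M(9) = 1861/50 kN·m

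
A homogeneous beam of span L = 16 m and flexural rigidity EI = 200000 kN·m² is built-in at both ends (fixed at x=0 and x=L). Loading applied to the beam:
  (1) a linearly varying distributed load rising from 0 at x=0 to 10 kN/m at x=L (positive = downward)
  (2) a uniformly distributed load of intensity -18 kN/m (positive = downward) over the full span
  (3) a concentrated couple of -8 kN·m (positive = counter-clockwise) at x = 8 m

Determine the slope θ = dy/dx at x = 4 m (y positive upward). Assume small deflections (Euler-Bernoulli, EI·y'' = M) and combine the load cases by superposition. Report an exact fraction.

Load 1 — triangular load w₀=10 kN/m (0→w₀ over full span):
  θ_1 = -w₀(2x(L-x)(L-2x)(x+2L)+x²(L-x)²)/(120LEI) = -10·(2·4·(16-4)·(16-2·4)·(4+2·16)+4²·(16-4)²)/(120·16·200000) = -39/50000 rad
Load 2 — uniform load w=-18 kN/m over full span:
  θ_2 = -wx(L-x)(L-2x)/(12EI) = -(-18)·4·(16-4)·(16-2·4)/(12·200000) = 9/3125 rad
Load 3 — applied couple M₀=-8 kN·m at a=8 m (b=L-a=8):
  θ_3 = (R_Ax²/2 - M_Ax)/EI  [x≤a] with R_A=-3/4, M_A=-2 = ((-3/4)·4²/2 - (-2)·4)/200000 = 1/100000 rad
Superposition: θ = Σ θ_i = 211/100000 rad ≈ 0.002110 rad

θ(4) = 211/100000 rad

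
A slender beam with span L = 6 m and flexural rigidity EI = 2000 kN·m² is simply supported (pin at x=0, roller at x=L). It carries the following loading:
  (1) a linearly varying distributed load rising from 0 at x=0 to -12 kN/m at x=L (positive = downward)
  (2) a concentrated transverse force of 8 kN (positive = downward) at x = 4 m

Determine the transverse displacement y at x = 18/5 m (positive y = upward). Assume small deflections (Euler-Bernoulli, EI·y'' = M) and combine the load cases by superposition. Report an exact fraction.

y(18/5) = 66154/1953125 m

Load 1 — triangular load w₀=-12 kN/m (0→w₀ over full span):
  y_1 = -w₀x(7L⁴-10L²x²+3x⁴)/(360LEI) = -(-12)·(18/5)·(7·6⁴-10·6²·(18/5)²+3·(18/5)⁴)/(360·6·2000) = 95904/1953125 m
Load 2 — point force P=8 kN at a=4 m (b=L-a=2):
  y_2 = -Pbx(L²-b²-x²)/(6LEI)  [x≤a] = -8·2·(18/5)·(6²-2²-(18/5)²)/(6·6·2000) = -238/15625 m
Superposition: y = Σ y_i = 66154/1953125 m ≈ 0.033871 m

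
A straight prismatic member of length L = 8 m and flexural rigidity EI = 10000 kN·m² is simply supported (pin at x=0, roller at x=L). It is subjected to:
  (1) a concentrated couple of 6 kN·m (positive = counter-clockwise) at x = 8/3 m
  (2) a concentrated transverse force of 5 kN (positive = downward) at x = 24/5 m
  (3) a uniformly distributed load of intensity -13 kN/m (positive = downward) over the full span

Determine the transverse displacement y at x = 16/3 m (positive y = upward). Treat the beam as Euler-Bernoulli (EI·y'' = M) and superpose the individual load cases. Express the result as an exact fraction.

Load 1 — applied couple M₀=6 kN·m at a=8/3 m (b=L-a=16/3):
  y_1 = (M₀x³/(6L)-M₀(x-a)²/2+C₁x)/EI  [x>a] with C₁=M₀(3b²-L²)/(6L)=8/3 = (6·(16/3)³/(6·8)-6·((16/3)-(8/3))²/2+(8/3)·(16/3))/10000 = 4/3375 m
Load 2 — point force P=5 kN at a=24/5 m (b=L-a=16/5):
  y_2 = -Pa(L-x)(2Lx-a²-x²)/(6LEI)  [x>a] = -5·(24/5)·(8-(16/3))·(2·8·(16/3)-(24/5)²-(16/3)²)/(6·8·10000) = -1904/421875 m
Load 3 — uniform load w=-13 kN/m over full span:
  y_3 = -wx(L³-2Lx²+x³)/(24EI) = -(-13)·(16/3)·(8³-2·8·(16/3)²+(16/3)³)/(24·10000) = 9152/151875 m
Superposition: y = Σ y_i = 216164/3796875 m ≈ 0.056932 m

y(16/3) = 216164/3796875 m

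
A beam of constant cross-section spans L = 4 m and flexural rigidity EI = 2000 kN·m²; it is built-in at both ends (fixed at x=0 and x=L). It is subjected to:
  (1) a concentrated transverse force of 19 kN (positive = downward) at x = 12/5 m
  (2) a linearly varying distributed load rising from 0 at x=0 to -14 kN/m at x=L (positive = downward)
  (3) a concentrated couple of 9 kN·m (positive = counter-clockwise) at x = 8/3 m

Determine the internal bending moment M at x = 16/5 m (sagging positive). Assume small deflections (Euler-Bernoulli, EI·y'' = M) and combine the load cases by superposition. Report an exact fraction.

Load 1 — point force P=19 kN at a=12/5 m (b=L-a=8/5):
  M_1 = Pa²(a+3b)(L-x)/L³ - Pa²b/L²  [x>a] = 19·(12/5)²·((12/5)+3·(8/5))·(4-(16/5))/4³ - 19·(12/5)²·(8/5)/4² = -684/625 kN·m
Load 2 — triangular load w₀=-14 kN/m (0→w₀ over full span):
  M_2 = 3w₀Lx/20 - w₀L²/30 - w₀x³/(6L) = 3·(-14)·4·(16/5)/20 - (-14)·4²/30 - (-14)·(16/5)³/(6·4) = -112/375 kN·m
Load 3 — applied couple M₀=9 kN·m at a=8/3 m (b=L-a=4/3):
  M_3 = R_Ax - M_A - M₀  [x>a] with R_A=3, M_A=3 = 3·(16/5) - 3 - 9 = -12/5 kN·m
Superposition: M = Σ M_i = -7112/1875 kN·m ≈ -3.793067 kN·m

M(16/5) = -7112/1875 kN·m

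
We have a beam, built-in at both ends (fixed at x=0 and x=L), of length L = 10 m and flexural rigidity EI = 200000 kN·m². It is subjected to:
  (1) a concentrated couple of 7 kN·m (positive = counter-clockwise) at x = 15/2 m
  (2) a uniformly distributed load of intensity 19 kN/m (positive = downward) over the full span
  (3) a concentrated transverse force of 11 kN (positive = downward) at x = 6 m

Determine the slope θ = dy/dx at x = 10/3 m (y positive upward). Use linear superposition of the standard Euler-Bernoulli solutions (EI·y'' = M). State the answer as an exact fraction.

Load 1 — applied couple M₀=7 kN·m at a=15/2 m (b=L-a=5/2):
  θ_1 = (R_Ax²/2 - M_Ax)/EI  [x≤a] with R_A=63/80, M_A=35/16 = ((63/80)·(10/3)²/2 - (35/16)·(10/3))/200000 = -7/480000 rad
Load 2 — uniform load w=19 kN/m over full span:
  θ_2 = -wx(L-x)(L-2x)/(12EI) = -19·(10/3)·(10-(10/3))·(10-2·(10/3))/(12·200000) = -19/32400 rad
Load 3 — point force P=11 kN at a=6 m (b=L-a=4):
  θ_3 = -Pb²x(2aL-(3a+b)x)/(2L³EI)  [x≤a] = -11·4²·(10/3)·(2·6·10-(3·6+4)·(10/3))/(2·10³·200000) = -77/1125000 rad
Superposition: θ = Σ θ_i = -216901/324000000 rad ≈ -0.000669 rad

θ(10/3) = -216901/324000000 rad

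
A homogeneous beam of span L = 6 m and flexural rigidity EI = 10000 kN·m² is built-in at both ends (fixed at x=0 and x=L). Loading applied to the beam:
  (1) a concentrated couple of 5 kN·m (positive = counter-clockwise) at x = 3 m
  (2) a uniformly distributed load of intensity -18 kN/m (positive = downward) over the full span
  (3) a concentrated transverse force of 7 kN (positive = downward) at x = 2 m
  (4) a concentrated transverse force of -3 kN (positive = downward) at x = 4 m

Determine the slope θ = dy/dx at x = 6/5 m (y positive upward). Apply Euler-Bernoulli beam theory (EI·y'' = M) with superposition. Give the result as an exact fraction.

Load 1 — applied couple M₀=5 kN·m at a=3 m (b=L-a=3):
  θ_1 = (R_Ax²/2 - M_Ax)/EI  [x≤a] with R_A=5/4, M_A=5/4 = ((5/4)·(6/5)²/2 - (5/4)·(6/5))/10000 = -3/50000 rad
Load 2 — uniform load w=-18 kN/m over full span:
  θ_2 = -wx(L-x)(L-2x)/(12EI) = -(-18)·(6/5)·(6-(6/5))·(6-2·(6/5))/(12·10000) = 243/78125 rad
Load 3 — point force P=7 kN at a=2 m (b=L-a=4):
  θ_3 = -Pb²x(2aL-(3a+b)x)/(2L³EI)  [x≤a] = -7·4²·(6/5)·(2·2·6-(3·2+4)·(6/5))/(2·6³·10000) = -7/18750 rad
Load 4 — point force P=-3 kN at a=4 m (b=L-a=2):
  θ_4 = -Pb²x(2aL-(3a+b)x)/(2L³EI)  [x≤a] = -(-3)·2²·(6/5)·(2·4·6-(3·4+2)·(6/5))/(2·6³·10000) = 13/125000 rad
Superposition: θ = Σ θ_i = 10429/3750000 rad ≈ 0.002781 rad

θ(6/5) = 10429/3750000 rad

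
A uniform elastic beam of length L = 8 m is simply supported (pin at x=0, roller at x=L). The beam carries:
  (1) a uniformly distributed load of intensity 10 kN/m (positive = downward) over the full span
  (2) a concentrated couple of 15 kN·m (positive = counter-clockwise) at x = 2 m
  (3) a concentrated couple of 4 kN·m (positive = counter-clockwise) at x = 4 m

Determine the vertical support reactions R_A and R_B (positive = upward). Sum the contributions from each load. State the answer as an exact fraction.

R_A = 339/8 kN, R_B = 301/8 kN

Load 1 — uniform load w=10 kN/m over full span:
  R_A = wL/2 = 10·8/2 = 40 kN
  R_B = wL/2 = 10·8/2 = 40 kN
Load 2 — applied couple M₀=15 kN·m at a=2 m (b=L-a=6):
  R_A = M₀/L = 15/8 kN
  R_B = -M₀/L = -15/8 kN
Load 3 — applied couple M₀=4 kN·m at a=4 m (b=L-a=4):
  R_A = M₀/L = 4/8 = 1/2 kN
  R_B = -M₀/L = -4/8 = -1/2 kN
Superposition: R_A = 339/8 kN, R_B = 301/8 kN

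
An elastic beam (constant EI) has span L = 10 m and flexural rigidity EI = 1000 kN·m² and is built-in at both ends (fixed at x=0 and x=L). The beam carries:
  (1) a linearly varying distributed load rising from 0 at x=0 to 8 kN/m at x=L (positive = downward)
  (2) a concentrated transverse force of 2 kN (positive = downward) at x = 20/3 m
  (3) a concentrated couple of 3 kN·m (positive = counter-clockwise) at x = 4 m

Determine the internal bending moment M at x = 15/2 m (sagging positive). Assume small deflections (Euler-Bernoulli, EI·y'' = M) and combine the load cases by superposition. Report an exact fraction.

M(15/2) = 20801/2700 kN·m

Load 1 — triangular load w₀=8 kN/m (0→w₀ over full span):
  M_1 = 3w₀Lx/20 - w₀L²/30 - w₀x³/(6L) = 3·8·10·(15/2)/20 - 8·10²/30 - 8·(15/2)³/(6·10) = 85/12 kN·m
Load 2 — point force P=2 kN at a=20/3 m (b=L-a=10/3):
  M_2 = Pa²(a+3b)(L-x)/L³ - Pa²b/L²  [x>a] = 2·(20/3)²·((20/3)+3·(10/3))·(10-(15/2))/10³ - 2·(20/3)²·(10/3)/10² = 20/27 kN·m
Load 3 — applied couple M₀=3 kN·m at a=4 m (b=L-a=6):
  M_3 = R_Ax - M_A - M₀  [x>a] with R_A=54/125, M_A=9/25 = (54/125)·(15/2) - (9/25) - 3 = -3/25 kN·m
Superposition: M = Σ M_i = 20801/2700 kN·m ≈ 7.704074 kN·m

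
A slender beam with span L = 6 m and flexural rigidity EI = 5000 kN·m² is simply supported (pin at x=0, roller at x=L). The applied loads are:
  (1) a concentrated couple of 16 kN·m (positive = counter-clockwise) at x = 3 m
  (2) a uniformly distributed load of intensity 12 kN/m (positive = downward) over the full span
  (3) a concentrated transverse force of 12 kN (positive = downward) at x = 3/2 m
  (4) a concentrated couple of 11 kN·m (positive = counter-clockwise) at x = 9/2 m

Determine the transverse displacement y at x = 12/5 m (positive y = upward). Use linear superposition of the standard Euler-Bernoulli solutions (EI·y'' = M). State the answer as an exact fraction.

y(12/5) = -156843/3125000 m

Load 1 — applied couple M₀=16 kN·m at a=3 m (b=L-a=3):
  y_1 = (M₀x³/(6L)+C₁x)/EI  [x≤a] with C₁=M₀(3b²-L²)/(6L)=-4 = (16·(12/5)³/(6·6)+(-4)·(12/5))/5000 = -54/78125 m
Load 2 — uniform load w=12 kN/m over full span:
  y_2 = -wx(L³-2Lx²+x³)/(24EI) = -12·(12/5)·(6³-2·6·(12/5)²+(12/5)³)/(24·5000) = -15066/390625 m
Load 3 — point force P=12 kN at a=3/2 m (b=L-a=9/2):
  y_3 = -Pa(L-x)(2Lx-a²-x²)/(6LEI)  [x>a] = -12·(3/2)·(6-(12/5))·(2·6·(12/5)-(3/2)²-(12/5)²)/(6·6·5000) = -18711/2500000 m
Load 4 — applied couple M₀=11 kN·m at a=9/2 m (b=L-a=3/2):
  y_4 = (M₀x³/(6L)+C₁x)/EI  [x≤a] with C₁=M₀(3b²-L²)/(6L)=-143/16 = (11·(12/5)³/(6·6)+(-143/16)·(12/5))/5000 = -8613/2500000 m
Superposition: y = Σ y_i = -156843/3125000 m ≈ -0.050190 m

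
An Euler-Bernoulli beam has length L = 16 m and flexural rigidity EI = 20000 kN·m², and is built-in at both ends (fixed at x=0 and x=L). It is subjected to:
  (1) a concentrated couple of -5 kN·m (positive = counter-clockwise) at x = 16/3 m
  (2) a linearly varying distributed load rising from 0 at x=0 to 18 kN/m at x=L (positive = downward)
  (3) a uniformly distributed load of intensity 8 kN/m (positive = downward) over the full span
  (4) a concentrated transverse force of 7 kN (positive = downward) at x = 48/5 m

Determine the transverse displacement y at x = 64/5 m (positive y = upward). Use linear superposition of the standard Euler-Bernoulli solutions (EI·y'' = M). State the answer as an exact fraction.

y(64/5) = -5835692/87890625 m

Load 1 — applied couple M₀=-5 kN·m at a=16/3 m (b=L-a=32/3):
  y_1 = (R_Ax³/6 - M_Ax²/2 - M₀(x-a)²/2)/EI  [x>a] with R_A=-5/12, M_A=0 = ((-5/12)·(64/5)³/6 - 0·(64/5)²/2 - (-5)·((64/5)-(16/3))²/2)/20000 = -44/140625 m
Load 2 — triangular load w₀=18 kN/m (0→w₀ over full span):
  y_2 = -w₀x²(L-x)²(x+2L)/(120LEI) = -18·(64/5)²·(16-(64/5))²·((64/5)+2·16)/(120·16·20000) = -344064/9765625 m
Load 3 — uniform load w=8 kN/m over full span:
  y_3 = -wx²(L-x)²/(24EI) = -8·(64/5)²·(16-(64/5))²/(24·20000) = -32768/1171875 m
Load 4 — point force P=7 kN at a=48/5 m (b=L-a=32/5):
  y_4 = -Pa²(L-x)²(3bL-(3b+a)(L-x))/(6L³EI)  [x>a] = -7·(48/5)²·(16-(64/5))²·(3·(32/5)·16-(3·(32/5)+(48/5))·(16-(64/5)))/(6·16³·20000) = -28224/9765625 m
Superposition: y = Σ y_i = -5835692/87890625 m ≈ -0.066397 m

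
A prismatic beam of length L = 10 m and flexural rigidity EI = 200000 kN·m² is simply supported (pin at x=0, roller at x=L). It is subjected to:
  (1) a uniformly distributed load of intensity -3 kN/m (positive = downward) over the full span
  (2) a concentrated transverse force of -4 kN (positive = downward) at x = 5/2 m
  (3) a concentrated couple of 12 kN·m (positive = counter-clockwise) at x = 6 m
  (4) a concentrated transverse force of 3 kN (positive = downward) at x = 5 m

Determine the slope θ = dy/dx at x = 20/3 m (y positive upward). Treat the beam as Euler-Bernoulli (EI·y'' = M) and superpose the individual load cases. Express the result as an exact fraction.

θ(20/3) = -55697/216000000 rad

Load 1 — uniform load w=-3 kN/m over full span:
  θ_1 = -w(L³-6Lx²+4x³)/(24EI) = -(-3)·(10³-6·10·(20/3)²+4·(20/3)³)/(24·200000) = -13/43200 rad
Load 2 — point force P=-4 kN at a=5/2 m (b=L-a=15/2):
  θ_2 = -Pa(2L²-6Lx+3x²+a²)/(6LEI)  [x>a] = -(-4)·(5/2)·(2·10²-6·10·(20/3)+3·(20/3)²+(5/2)²)/(6·10·200000) = -29/576000 rad
Load 3 — applied couple M₀=12 kN·m at a=6 m (b=L-a=4):
  θ_3 = (M₀x²/(2L)-M₀(x-a)+C₁)/EI  [x>a] with C₁=M₀(3b²-L²)/(6L)=-52/5 = (12·(20/3)²/(2·10)-12·((20/3)-6)+(-52/5))/200000 = 31/750000 rad
Load 4 — point force P=3 kN at a=5 m (b=L-a=5):
  θ_4 = -Pa(2L²-6Lx+3x²+a²)/(6LEI)  [x>a] = -3·5·(2·10²-6·10·(20/3)+3·(20/3)²+5²)/(6·10·200000) = 1/19200 rad
Superposition: θ = Σ θ_i = -55697/216000000 rad ≈ -0.000258 rad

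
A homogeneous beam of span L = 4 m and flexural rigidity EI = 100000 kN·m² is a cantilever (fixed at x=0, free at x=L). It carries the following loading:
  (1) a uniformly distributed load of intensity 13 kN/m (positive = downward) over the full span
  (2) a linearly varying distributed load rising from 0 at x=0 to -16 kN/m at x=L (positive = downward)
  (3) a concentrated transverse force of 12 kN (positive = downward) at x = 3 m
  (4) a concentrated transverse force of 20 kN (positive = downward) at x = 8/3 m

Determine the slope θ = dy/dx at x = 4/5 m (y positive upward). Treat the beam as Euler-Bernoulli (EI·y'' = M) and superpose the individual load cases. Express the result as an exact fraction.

Load 1 — uniform load w=13 kN/m over full span:
  θ_1 = -wx(x²-3Lx+3L²)/(6EI) = -13·(4/5)·((4/5)²-3·4·(4/5)+3·4²)/(6·100000) = -793/1171875 rad
Load 2 — triangular load w₀=-16 kN/m (0→w₀ over full span):
  θ_2 = (w₀Lx²/4-w₀L²x/3-w₀x⁴/(24L))/EI = ((-16)·4·(4/5)²/4-(-16)·4²·(4/5)/3-(-16)·(4/5)⁴/(24·4))/100000 = 3404/5859375 rad
Load 3 — point force P=12 kN at a=3 m (b=L-a=1):
  θ_3 = -Px(2a-x)/(2EI)  [x≤a] = -12·(4/5)·(2·3-(4/5))/(2·100000) = -39/156250 rad
Load 4 — point force P=20 kN at a=8/3 m (b=L-a=4/3):
  θ_4 = -Px(2a-x)/(2EI)  [x≤a] = -20·(4/5)·(2·(8/3)-(4/5))/(2·100000) = -17/46875 rad
Superposition: θ = Σ θ_i = -8297/11718750 rad ≈ -0.000708 rad

θ(4/5) = -8297/11718750 rad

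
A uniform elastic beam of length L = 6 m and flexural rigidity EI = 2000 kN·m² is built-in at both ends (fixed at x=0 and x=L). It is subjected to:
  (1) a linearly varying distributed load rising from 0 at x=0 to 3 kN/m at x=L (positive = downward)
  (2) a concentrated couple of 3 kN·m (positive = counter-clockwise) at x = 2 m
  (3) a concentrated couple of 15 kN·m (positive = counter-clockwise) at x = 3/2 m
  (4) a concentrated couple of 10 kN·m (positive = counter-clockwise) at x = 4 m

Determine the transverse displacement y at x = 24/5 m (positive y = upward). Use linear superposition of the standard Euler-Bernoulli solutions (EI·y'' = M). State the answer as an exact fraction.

y(24/5) = 16321/250000000 m

Load 1 — triangular load w₀=3 kN/m (0→w₀ over full span):
  y_1 = -w₀x²(L-x)²(x+2L)/(120LEI) = -3·(24/5)²·(6-(24/5))²·((24/5)+2·6)/(120·6·2000) = -2268/1953125 m
Load 2 — applied couple M₀=3 kN·m at a=2 m (b=L-a=4):
  y_2 = (R_Ax³/6 - M_Ax²/2 - M₀(x-a)²/2)/EI  [x>a] with R_A=2/3, M_A=0 = ((2/3)·(24/5)³/6 - 0·(24/5)²/2 - 3·((24/5)-2)²/2)/2000 = 33/125000 m
Load 3 — applied couple M₀=15 kN·m at a=3/2 m (b=L-a=9/2):
  y_3 = (R_Ax³/6 - M_Ax²/2 - M₀(x-a)²/2)/EI  [x>a] with R_A=45/16, M_A=-45/16 = ((45/16)·(24/5)³/6 - (-45/16)·(24/5)²/2 - 15·((24/5)-(3/2))²/2)/2000 = 513/400000 m
Load 4 — applied couple M₀=10 kN·m at a=4 m (b=L-a=2):
  y_4 = (R_Ax³/6 - M_Ax²/2 - M₀(x-a)²/2)/EI  [x>a] with R_A=20/9, M_A=10/3 = ((20/9)·(24/5)³/6 - (10/3)·(24/5)²/2 - 10·((24/5)-4)²/2)/2000 = -1/3125 m
Superposition: y = Σ y_i = 16321/250000000 m ≈ 0.000065 m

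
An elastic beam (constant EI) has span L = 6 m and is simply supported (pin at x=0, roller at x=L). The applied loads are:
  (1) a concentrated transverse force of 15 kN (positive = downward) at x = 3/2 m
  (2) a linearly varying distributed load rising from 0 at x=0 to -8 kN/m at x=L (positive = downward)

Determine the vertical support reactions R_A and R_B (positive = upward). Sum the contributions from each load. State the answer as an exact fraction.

R_A = 13/4 kN, R_B = -49/4 kN

Load 1 — point force P=15 kN at a=3/2 m (b=L-a=9/2):
  R_A = Pb/L = 15·(9/2)/6 = 45/4 kN
  R_B = Pa/L = 15·(3/2)/6 = 15/4 kN
Load 2 — triangular load w₀=-8 kN/m (0→w₀ over full span):
  R_A = w₀L/6 = (-8)·6/6 = -8 kN
  R_B = w₀L/3 = (-8)·6/3 = -16 kN
Superposition: R_A = 13/4 kN, R_B = -49/4 kN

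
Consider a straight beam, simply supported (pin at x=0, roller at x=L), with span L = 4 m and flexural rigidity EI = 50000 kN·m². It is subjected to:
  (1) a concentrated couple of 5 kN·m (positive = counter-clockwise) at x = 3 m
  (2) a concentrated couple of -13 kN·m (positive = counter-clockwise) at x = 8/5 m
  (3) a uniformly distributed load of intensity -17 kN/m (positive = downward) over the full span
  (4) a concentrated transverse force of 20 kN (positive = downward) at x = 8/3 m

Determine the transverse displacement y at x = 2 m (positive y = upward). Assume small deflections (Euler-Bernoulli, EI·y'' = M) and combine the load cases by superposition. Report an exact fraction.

Load 1 — applied couple M₀=5 kN·m at a=3 m (b=L-a=1):
  y_1 = (M₀x³/(6L)+C₁x)/EI  [x≤a] with C₁=M₀(3b²-L²)/(6L)=-65/24 = (5·2³/(6·4)+(-65/24)·2)/50000 = -3/40000 m
Load 2 — applied couple M₀=-13 kN·m at a=8/5 m (b=L-a=12/5):
  y_2 = (M₀x³/(6L)-M₀(x-a)²/2+C₁x)/EI  [x>a] with C₁=M₀(3b²-L²)/(6L)=-52/75 = ((-13)·2³/(6·4)-(-13)·(2-(8/5))²/2+(-52/75)·2)/50000 = -117/1250000 m
Load 3 — uniform load w=-17 kN/m over full span:
  y_3 = -wx(L³-2Lx²+x³)/(24EI) = -(-17)·2·(4³-2·4·2²+2³)/(24·50000) = 17/15000 m
Load 4 — point force P=20 kN at a=8/3 m (b=L-a=4/3):
  y_4 = -Pbx(L²-b²-x²)/(6LEI)  [x≤a] = -20·(4/3)·2·(4²-(4/3)²-2²)/(6·4·50000) = -23/50625 m
Superposition: y = Σ y_i = 206717/405000000 m ≈ 0.000510 m

y(2) = 206717/405000000 m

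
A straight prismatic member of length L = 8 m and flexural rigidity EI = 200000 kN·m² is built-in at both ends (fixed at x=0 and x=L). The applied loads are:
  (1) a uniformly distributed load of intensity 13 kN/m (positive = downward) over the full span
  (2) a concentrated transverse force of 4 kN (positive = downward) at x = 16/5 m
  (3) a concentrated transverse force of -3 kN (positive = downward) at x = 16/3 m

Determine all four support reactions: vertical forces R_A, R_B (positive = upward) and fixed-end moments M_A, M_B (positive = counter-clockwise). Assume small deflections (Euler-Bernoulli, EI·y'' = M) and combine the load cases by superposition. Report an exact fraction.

R_A = 60541/1125 kN, M_A = 81184/1125 kN·m, R_B = 57584/1125 kN, M_B = -77456/1125 kN·m

Load 1 — uniform load w=13 kN/m over full span:
  R_A = wL/2 = 13·8/2 = 52 kN
  M_A = wL²/12 = 13·8²/12 = 208/3 kN·m
  R_B = wL/2 = 13·8/2 = 52 kN
  M_B = -wL²/12 = -13·8²/12 = -208/3 kN·m
Load 2 — point force P=4 kN at a=16/5 m (b=L-a=24/5):
  R_A = Pb²(3a+b)/L³ = 4·(24/5)²·(3·(16/5)+(24/5))/8³ = 324/125 kN
  M_A = Pab²/L² = 4·(16/5)·(24/5)²/8² = 576/125 kN·m
  R_B = Pa²(a+3b)/L³ = 4·(16/5)²·((16/5)+3·(24/5))/8³ = 176/125 kN
  M_B = -Pa²b/L² = -4·(16/5)²·(24/5)/8² = -384/125 kN·m
Load 3 — point force P=-3 kN at a=16/3 m (b=L-a=8/3):
  R_A = Pb²(3a+b)/L³ = (-3)·(8/3)²·(3·(16/3)+(8/3))/8³ = -7/9 kN
  M_A = Pab²/L² = (-3)·(16/3)·(8/3)²/8² = -16/9 kN·m
  R_B = Pa²(a+3b)/L³ = (-3)·(16/3)²·((16/3)+3·(8/3))/8³ = -20/9 kN
  M_B = -Pa²b/L² = -(-3)·(16/3)²·(8/3)/8² = 32/9 kN·m
Superposition: R_A = 60541/1125 kN, M_A = 81184/1125 kN·m, R_B = 57584/1125 kN, M_B = -77456/1125 kN·m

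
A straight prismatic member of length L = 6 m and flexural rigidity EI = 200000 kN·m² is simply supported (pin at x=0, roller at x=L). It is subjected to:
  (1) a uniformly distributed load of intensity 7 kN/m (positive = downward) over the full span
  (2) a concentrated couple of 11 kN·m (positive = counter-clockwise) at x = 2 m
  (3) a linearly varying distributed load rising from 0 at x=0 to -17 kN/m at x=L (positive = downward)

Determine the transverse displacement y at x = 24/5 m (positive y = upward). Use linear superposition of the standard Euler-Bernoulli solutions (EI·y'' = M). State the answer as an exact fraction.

Load 1 — uniform load w=7 kN/m over full span:
  y_1 = -wx(L³-2Lx²+x³)/(24EI) = -7·(24/5)·(6³-2·6·(24/5)²+(24/5)³)/(24·200000) = -5481/15625000 m
Load 2 — applied couple M₀=11 kN·m at a=2 m (b=L-a=4):
  y_2 = (M₀x³/(6L)-M₀(x-a)²/2+C₁x)/EI  [x>a] with C₁=M₀(3b²-L²)/(6L)=11/3 = (11·(24/5)³/(6·6)-11·((24/5)-2)²/2+(11/3)·(24/5))/200000 = 517/12500000 m
Load 3 — triangular load w₀=-17 kN/m (0→w₀ over full span):
  y_3 = -w₀x(7L⁴-10L²x²+3x⁴)/(360LEI) = -(-17)·(24/5)·(7·6⁴-10·6²·(24/5)²+3·(24/5)⁴)/(360·6·200000) = 174879/390625000 m
Superposition: y = Σ y_i = 216041/1562500000 m ≈ 0.000138 m

y(24/5) = 216041/1562500000 m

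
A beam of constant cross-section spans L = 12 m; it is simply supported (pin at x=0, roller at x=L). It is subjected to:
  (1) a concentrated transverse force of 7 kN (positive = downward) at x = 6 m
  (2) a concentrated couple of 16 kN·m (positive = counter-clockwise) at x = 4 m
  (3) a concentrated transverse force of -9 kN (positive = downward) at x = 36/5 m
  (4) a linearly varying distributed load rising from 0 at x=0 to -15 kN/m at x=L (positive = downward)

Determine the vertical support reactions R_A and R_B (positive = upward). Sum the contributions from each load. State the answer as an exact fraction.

Load 1 — point force P=7 kN at a=6 m (b=L-a=6):
  R_A = Pb/L = 7·6/12 = 7/2 kN
  R_B = Pa/L = 7·6/12 = 7/2 kN
Load 2 — applied couple M₀=16 kN·m at a=4 m (b=L-a=8):
  R_A = M₀/L = 16/12 = 4/3 kN
  R_B = -M₀/L = -16/12 = -4/3 kN
Load 3 — point force P=-9 kN at a=36/5 m (b=L-a=24/5):
  R_A = Pb/L = (-9)·(24/5)/12 = -18/5 kN
  R_B = Pa/L = (-9)·(36/5)/12 = -27/5 kN
Load 4 — triangular load w₀=-15 kN/m (0→w₀ over full span):
  R_A = w₀L/6 = (-15)·12/6 = -30 kN
  R_B = w₀L/3 = (-15)·12/3 = -60 kN
Superposition: R_A = -863/30 kN, R_B = -1897/30 kN

R_A = -863/30 kN, R_B = -1897/30 kN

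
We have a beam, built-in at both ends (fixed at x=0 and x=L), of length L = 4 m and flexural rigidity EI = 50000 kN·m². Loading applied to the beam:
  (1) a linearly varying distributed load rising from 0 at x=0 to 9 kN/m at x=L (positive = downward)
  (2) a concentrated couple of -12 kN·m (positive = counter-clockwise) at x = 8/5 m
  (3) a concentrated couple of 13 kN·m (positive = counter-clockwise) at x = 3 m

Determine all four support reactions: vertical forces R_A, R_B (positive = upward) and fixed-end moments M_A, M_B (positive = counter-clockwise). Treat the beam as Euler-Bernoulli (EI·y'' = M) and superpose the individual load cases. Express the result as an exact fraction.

Load 1 — triangular load w₀=9 kN/m (0→w₀ over full span):
  R_A = 3w₀L/20 = 3·9·4/20 = 27/5 kN
  M_A = w₀L²/30 = 9·4²/30 = 24/5 kN·m
  R_B = 7w₀L/20 = 7·9·4/20 = 63/5 kN
  M_B = -w₀L²/20 = -9·4²/20 = -36/5 kN·m
Load 2 — applied couple M₀=-12 kN·m at a=8/5 m (b=L-a=12/5):
  R_A = 6M₀ab/L³ = 6·(-12)·(8/5)·(12/5)/4³ = -108/25 kN
  M_A = M₀b(2a-b)/L² = (-12)·(12/5)·(2·(8/5)-(12/5))/4² = -36/25 kN·m
  R_B = -6M₀ab/L³ = -6·(-12)·(8/5)·(12/5)/4³ = 108/25 kN
  M_B = M₀a(2b-a)/L² = (-12)·(8/5)·(2·(12/5)-(8/5))/4² = -96/25 kN·m
Load 3 — applied couple M₀=13 kN·m at a=3 m (b=L-a=1):
  R_A = 6M₀ab/L³ = 6·13·3·1/4³ = 117/32 kN
  M_A = M₀b(2a-b)/L² = 13·1·(2·3-1)/4² = 65/16 kN·m
  R_B = -6M₀ab/L³ = -6·13·3·1/4³ = -117/32 kN
  M_B = M₀a(2b-a)/L² = 13·3·(2·1-3)/4² = -39/16 kN·m
Superposition: R_A = 3789/800 kN, M_A = 2969/400 kN·m, R_B = 10611/800 kN, M_B = -5391/400 kN·m

R_A = 3789/800 kN, M_A = 2969/400 kN·m, R_B = 10611/800 kN, M_B = -5391/400 kN·m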